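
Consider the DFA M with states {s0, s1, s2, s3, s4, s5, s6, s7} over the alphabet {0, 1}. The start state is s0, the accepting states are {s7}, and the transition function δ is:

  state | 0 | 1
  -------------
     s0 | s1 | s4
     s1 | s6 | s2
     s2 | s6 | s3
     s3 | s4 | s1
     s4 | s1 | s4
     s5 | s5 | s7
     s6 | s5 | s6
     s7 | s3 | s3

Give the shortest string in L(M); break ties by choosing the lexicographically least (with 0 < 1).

A breadth-first search from s0 reaches an accepting state first via the path s0 → s1 → s6 → s5 → s7 on input 0001.
No string of length < 4 is accepted (BFS exhausts all shorter strings without reaching an accepting state), and 0001 is the lexicographically least accepting string of length 4.

0001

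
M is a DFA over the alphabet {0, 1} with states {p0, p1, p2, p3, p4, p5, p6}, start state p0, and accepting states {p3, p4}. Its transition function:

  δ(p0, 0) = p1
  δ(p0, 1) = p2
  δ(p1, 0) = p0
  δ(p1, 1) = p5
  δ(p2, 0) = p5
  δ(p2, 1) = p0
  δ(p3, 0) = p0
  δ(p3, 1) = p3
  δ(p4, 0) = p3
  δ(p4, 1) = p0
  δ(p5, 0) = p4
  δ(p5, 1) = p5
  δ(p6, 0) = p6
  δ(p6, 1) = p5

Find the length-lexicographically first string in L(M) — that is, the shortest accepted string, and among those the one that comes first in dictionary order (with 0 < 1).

010

A breadth-first search from p0 reaches an accepting state first via the path p0 → p1 → p5 → p4 on input 010.
No string of length < 3 is accepted (BFS exhausts all shorter strings without reaching an accepting state), and 010 is the lexicographically least accepting string of length 3.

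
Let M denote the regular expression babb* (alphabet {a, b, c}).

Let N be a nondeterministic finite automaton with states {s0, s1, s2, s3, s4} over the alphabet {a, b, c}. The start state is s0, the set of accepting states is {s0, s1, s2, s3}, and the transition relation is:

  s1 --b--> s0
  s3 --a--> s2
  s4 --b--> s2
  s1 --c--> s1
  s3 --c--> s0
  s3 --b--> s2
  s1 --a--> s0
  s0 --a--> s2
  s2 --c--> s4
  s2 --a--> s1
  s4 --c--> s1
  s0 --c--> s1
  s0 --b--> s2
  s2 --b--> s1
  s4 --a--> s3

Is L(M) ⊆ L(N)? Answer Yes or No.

Yes

Converting the expression M to a DFA (subset construction, then merging equivalent states) gives the minimal DFA with states {m0, m1, m2, m3, m4}, start state m0, accepting states {m4} and transitions m0: a→m1, b→m2, c→m1; m1: a→m1, b→m1, c→m1; m2: a→m3, b→m1, c→m1; m3: a→m1, b→m4, c→m1; m4: a→m1, b→m4, c→m1.
Exploring the product automaton M × N from the start pair (m0, s0), following both machines on each input symbol, reaches 11 state pairs: (m0, s0), (m1, s2), (m2, s2), (m1, s1), (m1, s4), (m3, s1), (m1, s0), (m1, s3), (m4, s0), (m4, s2), (m4, s1).
M accepts in {m4} and N accepts in {s0, s1, s2, s3}. The reachable pairs whose M-component is accepting are (m4, s0), (m4, s2), (m4, s1); in each of them the N-component is accepting too, so the product for L(M) \ L(N) (M-component accepting, N-component rejecting) has no reachable accepting pair and the difference is empty.
Hence every string in L(M) is also in L(N).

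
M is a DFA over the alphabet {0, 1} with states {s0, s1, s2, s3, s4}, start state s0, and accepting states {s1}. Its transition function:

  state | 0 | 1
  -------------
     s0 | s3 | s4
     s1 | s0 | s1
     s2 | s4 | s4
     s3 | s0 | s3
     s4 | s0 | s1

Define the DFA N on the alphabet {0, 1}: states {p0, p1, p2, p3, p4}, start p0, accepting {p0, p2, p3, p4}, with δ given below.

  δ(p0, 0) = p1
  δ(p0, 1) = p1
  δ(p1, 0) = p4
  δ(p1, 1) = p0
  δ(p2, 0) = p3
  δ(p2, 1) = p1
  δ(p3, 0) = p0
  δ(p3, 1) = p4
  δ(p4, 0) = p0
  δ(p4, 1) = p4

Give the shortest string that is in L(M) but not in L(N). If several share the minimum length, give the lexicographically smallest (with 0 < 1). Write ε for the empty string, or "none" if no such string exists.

111

The string 111 is accepted by M but not by N.
No shorter string lies in the difference, and 111 is the lexicographically first length-3 string in L(M) \ L(N).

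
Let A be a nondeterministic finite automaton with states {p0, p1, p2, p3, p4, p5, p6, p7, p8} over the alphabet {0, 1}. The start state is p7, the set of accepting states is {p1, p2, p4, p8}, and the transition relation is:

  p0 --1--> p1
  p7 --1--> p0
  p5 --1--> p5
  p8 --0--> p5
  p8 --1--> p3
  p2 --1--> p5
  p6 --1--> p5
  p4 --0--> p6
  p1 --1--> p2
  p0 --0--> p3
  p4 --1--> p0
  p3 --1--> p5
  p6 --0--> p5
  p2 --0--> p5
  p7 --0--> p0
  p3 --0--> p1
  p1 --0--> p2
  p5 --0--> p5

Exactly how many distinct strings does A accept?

12

The useful subgraph on states {p0, p1, p2, p3, p7} is acyclic, so L(A) is finite; the longest accepting path visits 5 useful states, giving maximum string length 4.
Counting accepting paths from p7 by length: 2 of length 2, 6 of length 3, 4 of length 4. Total 12.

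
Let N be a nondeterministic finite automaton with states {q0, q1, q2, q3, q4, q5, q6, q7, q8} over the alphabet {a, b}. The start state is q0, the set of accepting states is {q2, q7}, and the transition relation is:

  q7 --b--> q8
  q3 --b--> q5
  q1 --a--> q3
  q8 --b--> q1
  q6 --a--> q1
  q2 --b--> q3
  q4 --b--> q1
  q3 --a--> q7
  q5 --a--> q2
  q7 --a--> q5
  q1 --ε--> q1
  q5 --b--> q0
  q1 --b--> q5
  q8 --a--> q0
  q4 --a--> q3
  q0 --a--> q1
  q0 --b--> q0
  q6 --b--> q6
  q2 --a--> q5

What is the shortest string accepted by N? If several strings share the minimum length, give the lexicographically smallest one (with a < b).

A breadth-first search from q0 reaches an accepting state first via the path q0 → q1 → q3 → q7 on input aaa.
No string of length < 3 is accepted (BFS exhausts all shorter strings without reaching an accepting state), and aaa is the lexicographically least accepting string of length 3.

aaa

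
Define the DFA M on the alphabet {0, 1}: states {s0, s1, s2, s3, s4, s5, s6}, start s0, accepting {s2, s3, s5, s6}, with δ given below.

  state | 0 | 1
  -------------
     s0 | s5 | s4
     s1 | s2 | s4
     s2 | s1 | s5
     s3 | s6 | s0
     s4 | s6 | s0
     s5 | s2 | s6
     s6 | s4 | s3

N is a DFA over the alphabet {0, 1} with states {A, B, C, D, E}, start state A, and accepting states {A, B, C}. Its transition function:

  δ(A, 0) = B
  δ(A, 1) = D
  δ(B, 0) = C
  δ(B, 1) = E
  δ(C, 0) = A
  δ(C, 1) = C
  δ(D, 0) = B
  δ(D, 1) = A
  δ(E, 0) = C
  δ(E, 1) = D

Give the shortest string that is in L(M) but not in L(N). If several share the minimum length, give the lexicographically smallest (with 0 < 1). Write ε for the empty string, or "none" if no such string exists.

The string 01 is accepted by M but not by N.
No shorter string lies in the difference, and 01 is the lexicographically first length-2 string in L(M) \ L(N).

01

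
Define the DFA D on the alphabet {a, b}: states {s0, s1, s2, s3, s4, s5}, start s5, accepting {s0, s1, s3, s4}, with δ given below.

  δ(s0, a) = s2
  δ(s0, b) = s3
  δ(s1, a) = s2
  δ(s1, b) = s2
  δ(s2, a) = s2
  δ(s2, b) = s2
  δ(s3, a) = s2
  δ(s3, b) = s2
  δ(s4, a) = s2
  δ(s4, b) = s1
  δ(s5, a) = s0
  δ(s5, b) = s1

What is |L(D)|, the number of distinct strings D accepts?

The useful subgraph on states {s0, s1, s3, s5} is acyclic, so L(D) is finite; the longest accepting path visits 3 useful states, giving maximum string length 2.
Counting accepting paths from s5 by length: 2 of length 1, 1 of length 2. Total 3.

3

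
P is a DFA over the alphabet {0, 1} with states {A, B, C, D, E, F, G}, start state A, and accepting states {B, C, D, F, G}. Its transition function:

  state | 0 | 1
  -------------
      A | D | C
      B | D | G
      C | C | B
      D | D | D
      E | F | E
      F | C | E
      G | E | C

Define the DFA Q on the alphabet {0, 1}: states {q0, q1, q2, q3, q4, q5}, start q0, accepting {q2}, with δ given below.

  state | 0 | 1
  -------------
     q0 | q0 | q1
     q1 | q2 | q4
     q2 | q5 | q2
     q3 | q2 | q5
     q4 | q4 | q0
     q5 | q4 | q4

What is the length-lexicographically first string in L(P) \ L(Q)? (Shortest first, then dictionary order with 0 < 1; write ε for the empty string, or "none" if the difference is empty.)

The string 0 is accepted by P but not by Q.
No shorter string lies in the difference, and 0 is the lexicographically first length-1 string in L(P) \ L(Q).

0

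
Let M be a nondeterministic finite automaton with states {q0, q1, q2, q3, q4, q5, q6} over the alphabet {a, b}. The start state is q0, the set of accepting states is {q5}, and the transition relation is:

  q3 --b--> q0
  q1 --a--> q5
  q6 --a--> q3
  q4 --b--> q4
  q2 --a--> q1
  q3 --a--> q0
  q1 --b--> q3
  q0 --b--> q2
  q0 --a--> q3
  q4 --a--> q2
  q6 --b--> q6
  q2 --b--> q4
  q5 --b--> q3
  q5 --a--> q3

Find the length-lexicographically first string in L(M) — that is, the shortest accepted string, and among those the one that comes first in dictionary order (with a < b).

baa

A breadth-first search from q0 reaches an accepting state first via the path q0 → q2 → q1 → q5 on input baa.
No string of length < 3 is accepted (BFS exhausts all shorter strings without reaching an accepting state), and baa is the lexicographically least accepting string of length 3.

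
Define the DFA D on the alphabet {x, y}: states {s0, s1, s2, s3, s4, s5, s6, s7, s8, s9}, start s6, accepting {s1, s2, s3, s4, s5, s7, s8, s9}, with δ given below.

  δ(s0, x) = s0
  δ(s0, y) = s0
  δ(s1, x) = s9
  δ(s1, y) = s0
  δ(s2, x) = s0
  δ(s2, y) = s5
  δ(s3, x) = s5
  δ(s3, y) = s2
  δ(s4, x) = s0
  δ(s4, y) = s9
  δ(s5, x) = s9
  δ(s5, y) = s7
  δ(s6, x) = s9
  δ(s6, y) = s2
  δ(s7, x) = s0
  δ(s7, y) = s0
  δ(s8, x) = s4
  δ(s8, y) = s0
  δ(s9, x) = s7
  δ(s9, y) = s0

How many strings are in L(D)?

7

The useful subgraph on states {s2, s5, s6, s7, s9} is acyclic, so L(D) is finite; the longest accepting path visits 5 useful states, giving maximum string length 4.
Counting accepting paths from s6 by length: 2 of length 1, 2 of length 2, 2 of length 3, 1 of length 4. Total 7.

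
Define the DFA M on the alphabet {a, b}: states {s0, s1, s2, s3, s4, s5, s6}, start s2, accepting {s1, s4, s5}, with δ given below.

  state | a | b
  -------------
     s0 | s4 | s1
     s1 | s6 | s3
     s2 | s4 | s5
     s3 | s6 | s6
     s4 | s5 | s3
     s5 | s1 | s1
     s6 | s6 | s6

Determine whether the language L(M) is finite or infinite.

The useful states (reachable from s2 and able to reach an accepting state) are {s1, s2, s4, s5}.
Restricted to these states the transition graph has no cycle, so every accepting path has bounded length and L is finite.

finite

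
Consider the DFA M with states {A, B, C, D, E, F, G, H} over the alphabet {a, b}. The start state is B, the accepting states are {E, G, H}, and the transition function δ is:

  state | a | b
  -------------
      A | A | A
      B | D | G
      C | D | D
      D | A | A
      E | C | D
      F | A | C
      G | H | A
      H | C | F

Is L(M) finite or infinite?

The useful states (reachable from B and able to reach an accepting state) are {B, G, H}.
Restricted to these states the transition graph has no cycle, so every accepting path has bounded length and L is finite.

finite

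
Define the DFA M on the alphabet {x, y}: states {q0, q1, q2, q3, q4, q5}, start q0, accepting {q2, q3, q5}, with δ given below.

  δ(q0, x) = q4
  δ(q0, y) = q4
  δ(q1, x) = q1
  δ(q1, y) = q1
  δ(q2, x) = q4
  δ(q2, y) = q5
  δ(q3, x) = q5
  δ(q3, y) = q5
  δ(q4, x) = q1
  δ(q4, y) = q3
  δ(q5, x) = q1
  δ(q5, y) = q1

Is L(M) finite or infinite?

The useful states (reachable from q0 and able to reach an accepting state) are {q0, q3, q4, q5}.
Restricted to these states the transition graph has no cycle, so every accepting path has bounded length and L is finite.

finite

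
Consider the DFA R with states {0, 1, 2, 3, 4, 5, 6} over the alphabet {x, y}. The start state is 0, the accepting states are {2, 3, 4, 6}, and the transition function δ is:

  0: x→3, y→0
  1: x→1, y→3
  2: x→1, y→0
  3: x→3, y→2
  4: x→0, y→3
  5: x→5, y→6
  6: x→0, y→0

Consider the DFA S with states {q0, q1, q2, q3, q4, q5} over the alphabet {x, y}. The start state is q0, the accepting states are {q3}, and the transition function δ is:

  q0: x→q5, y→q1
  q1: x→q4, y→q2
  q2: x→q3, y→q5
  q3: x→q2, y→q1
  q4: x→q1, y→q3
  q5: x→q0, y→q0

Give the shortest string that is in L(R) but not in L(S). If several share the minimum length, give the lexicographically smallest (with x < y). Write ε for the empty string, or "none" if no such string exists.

x

The string x is accepted by R but not by S.
No shorter string lies in the difference, and x is the lexicographically first length-1 string in L(R) \ L(S).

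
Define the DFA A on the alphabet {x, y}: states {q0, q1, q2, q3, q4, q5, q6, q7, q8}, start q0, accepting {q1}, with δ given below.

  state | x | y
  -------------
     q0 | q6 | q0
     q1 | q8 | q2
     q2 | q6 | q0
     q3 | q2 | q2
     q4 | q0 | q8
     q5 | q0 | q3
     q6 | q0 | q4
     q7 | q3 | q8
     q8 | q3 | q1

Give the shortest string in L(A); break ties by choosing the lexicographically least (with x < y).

A breadth-first search from q0 reaches an accepting state first via the path q0 → q6 → q4 → q8 → q1 on input xyyy.
No string of length < 4 is accepted (BFS exhausts all shorter strings without reaching an accepting state), and xyyy is the lexicographically least accepting string of length 4.

xyyy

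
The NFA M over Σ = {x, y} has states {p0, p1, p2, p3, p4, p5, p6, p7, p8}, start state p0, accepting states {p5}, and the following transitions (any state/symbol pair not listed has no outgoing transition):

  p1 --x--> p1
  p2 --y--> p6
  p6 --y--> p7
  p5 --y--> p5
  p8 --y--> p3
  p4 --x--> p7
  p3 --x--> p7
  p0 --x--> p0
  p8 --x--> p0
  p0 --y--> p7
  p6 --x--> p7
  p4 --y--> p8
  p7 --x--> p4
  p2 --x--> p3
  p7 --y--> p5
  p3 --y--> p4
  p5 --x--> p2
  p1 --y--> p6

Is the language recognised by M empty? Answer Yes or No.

No

The string yy is accepted: the run p0 → p7 → p5 ends in the accepting state p5.
Since at least one string is accepted, L(M) is not empty.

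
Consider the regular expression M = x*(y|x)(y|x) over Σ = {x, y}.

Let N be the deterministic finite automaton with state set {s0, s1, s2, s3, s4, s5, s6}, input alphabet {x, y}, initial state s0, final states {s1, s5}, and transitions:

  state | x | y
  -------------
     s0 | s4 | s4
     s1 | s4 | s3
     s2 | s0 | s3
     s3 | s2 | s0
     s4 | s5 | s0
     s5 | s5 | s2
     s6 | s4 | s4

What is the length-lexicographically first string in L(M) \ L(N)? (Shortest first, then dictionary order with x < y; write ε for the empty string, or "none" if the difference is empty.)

xy

The string xy is accepted by M but not by N.
No shorter string lies in the difference, and xy is the lexicographically first length-2 string in L(M) \ L(N).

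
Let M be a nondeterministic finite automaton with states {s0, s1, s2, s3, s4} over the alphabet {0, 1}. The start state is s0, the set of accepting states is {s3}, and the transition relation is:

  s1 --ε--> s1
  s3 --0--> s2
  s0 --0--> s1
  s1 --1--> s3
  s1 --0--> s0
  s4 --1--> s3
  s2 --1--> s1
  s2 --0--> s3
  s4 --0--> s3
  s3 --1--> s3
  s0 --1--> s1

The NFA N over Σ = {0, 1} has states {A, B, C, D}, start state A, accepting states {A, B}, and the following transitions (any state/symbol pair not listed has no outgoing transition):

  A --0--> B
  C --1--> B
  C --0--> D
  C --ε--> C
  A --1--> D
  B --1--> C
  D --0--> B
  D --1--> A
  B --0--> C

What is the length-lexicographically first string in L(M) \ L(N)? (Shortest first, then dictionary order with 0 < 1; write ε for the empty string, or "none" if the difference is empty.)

The string 01 is accepted by M but not by N.
No shorter string lies in the difference, and 01 is the lexicographically first length-2 string in L(M) \ L(N).

01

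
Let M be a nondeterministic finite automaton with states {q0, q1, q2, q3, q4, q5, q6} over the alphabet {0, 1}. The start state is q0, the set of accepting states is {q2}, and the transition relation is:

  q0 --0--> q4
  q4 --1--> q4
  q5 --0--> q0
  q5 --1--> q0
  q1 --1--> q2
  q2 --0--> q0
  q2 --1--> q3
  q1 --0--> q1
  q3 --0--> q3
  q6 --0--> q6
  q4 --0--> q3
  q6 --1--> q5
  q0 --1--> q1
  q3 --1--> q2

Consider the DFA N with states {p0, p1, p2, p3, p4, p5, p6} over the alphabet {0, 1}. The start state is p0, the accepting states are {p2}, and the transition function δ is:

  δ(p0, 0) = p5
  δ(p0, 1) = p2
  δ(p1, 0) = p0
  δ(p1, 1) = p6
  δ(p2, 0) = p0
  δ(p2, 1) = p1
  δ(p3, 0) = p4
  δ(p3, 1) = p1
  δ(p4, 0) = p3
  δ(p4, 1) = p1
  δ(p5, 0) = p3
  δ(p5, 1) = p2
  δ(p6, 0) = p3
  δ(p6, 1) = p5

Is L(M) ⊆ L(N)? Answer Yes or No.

No

The string 11 is in L(M) but not in L(N).
So L(M) ⊄ L(N).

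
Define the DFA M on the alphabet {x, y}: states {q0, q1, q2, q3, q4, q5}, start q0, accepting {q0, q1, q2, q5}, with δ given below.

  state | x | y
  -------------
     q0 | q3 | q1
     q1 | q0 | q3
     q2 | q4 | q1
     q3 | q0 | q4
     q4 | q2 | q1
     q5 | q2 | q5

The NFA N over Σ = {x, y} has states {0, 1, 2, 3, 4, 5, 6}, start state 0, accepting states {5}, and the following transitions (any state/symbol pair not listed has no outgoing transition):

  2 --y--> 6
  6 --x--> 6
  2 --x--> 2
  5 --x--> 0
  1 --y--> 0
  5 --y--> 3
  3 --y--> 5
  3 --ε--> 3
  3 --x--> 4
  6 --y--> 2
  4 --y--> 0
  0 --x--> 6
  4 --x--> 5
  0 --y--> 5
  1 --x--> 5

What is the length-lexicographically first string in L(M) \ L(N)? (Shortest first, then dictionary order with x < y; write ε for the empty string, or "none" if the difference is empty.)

The empty string ε is accepted by M but not by N.
Since ε is the unique shortest string, it is the required witness.

ε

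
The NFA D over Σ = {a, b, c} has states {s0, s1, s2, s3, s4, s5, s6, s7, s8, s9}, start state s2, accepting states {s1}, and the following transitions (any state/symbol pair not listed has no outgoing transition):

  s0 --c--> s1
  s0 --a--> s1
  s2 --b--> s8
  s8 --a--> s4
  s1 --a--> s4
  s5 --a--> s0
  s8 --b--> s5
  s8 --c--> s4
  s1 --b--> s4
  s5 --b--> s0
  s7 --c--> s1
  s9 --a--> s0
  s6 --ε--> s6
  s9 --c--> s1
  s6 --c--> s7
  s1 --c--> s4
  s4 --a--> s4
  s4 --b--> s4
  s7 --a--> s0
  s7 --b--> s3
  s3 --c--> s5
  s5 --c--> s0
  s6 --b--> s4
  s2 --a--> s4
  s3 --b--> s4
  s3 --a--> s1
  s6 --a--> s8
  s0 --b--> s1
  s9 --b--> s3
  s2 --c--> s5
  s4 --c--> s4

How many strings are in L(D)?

The useful subgraph on states {s0, s1, s2, s5, s8} is acyclic, so L(D) is finite; the longest accepting path visits 5 useful states, giving maximum string length 4.
Counting accepting paths from s2 by length: 9 of length 3, 9 of length 4. Total 18.

18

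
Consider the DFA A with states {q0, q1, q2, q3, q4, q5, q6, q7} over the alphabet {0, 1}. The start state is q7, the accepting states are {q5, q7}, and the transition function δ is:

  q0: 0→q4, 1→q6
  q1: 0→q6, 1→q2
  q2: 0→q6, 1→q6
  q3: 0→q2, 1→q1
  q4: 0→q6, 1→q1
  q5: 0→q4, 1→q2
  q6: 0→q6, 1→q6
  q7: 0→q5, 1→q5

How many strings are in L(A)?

3

The useful subgraph on states {q5, q7} is acyclic, so L(A) is finite; the longest accepting path visits 2 useful states, giving maximum string length 1.
Counting accepting paths from q7 by length: 1 of length 0, 2 of length 1. Total 3.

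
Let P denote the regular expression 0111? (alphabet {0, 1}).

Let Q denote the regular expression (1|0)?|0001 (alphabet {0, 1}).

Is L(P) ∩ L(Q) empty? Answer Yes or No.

Yes

Converting the expression P to a DFA (subset construction, then merging equivalent states) gives the minimal DFA with states {p0, p1, p2, p3, p4, p5}, start state p0, accepting states {p4, p5} and transitions p0: 0→p1, 1→p2; p1: 0→p2, 1→p3; p2: 0→p2, 1→p2; p3: 0→p2, 1→p4; p4: 0→p2, 1→p5; p5: 0→p2, 1→p2.
Converting the expression Q to a DFA (subset construction, then merging equivalent states) gives the minimal DFA with states {q0, q1, q2, q3, q4, q5}, start state q0, accepting states {q0, q1, q2} and transitions q0: 0→q1, 1→q2; q1: 0→q3, 1→q4; q2: 0→q4, 1→q4; q3: 0→q5, 1→q4; q4: 0→q4, 1→q4; q5: 0→q4, 1→q2.
Exploring the product automaton P × Q from the start pair (p0, q0), following both machines on each input symbol, reaches 9 state pairs: (p0, q0), (p1, q1), (p2, q2), (p2, q3), (p3, q4), (p2, q4), (p2, q5), (p4, q4), (p5, q4).
P accepts in {p4, p5} and Q accepts in {q0, q1, q2}; no reachable pair has both components accepting, so no string drives both machines to acceptance simultaneously and L(P) ∩ L(Q) = ∅.
So no string is accepted by both, and the intersection is empty.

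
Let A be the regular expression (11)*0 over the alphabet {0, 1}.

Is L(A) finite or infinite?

The expression contains a Kleene star applied to a subexpression that matches at least one nonempty string, so it matches strings of unbounded length.
Hence L(A) is infinite.

infinite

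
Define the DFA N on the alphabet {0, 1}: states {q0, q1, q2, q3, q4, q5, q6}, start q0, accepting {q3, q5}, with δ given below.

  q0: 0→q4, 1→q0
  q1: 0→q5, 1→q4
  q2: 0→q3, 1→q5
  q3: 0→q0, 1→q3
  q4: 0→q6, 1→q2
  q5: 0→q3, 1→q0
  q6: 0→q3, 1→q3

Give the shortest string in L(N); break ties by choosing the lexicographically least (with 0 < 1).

000

A breadth-first search from q0 reaches an accepting state first via the path q0 → q4 → q6 → q3 on input 000.
No string of length < 3 is accepted (BFS exhausts all shorter strings without reaching an accepting state), and 000 is the lexicographically least accepting string of length 3.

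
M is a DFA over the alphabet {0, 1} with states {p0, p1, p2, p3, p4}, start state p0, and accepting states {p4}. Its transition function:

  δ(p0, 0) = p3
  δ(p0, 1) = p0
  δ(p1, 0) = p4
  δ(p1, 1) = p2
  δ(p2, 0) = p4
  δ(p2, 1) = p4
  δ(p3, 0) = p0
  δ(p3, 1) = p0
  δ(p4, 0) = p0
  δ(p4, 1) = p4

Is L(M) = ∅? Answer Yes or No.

The states reachable from the start state are {p0, p3}.
None of the accepting states {p4} is reachable, so no string is accepted and L(M) = ∅.

Yes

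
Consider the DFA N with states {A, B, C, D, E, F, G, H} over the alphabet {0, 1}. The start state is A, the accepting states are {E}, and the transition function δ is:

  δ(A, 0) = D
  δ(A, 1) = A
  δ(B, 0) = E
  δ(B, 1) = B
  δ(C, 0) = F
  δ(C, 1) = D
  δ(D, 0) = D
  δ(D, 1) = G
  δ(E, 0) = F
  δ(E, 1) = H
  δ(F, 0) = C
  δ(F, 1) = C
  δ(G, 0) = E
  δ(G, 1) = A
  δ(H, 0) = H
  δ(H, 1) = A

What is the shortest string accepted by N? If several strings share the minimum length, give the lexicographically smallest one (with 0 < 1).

A breadth-first search from A reaches an accepting state first via the path A → D → G → E on input 010.
No string of length < 3 is accepted (BFS exhausts all shorter strings without reaching an accepting state), and 010 is the lexicographically least accepting string of length 3.

010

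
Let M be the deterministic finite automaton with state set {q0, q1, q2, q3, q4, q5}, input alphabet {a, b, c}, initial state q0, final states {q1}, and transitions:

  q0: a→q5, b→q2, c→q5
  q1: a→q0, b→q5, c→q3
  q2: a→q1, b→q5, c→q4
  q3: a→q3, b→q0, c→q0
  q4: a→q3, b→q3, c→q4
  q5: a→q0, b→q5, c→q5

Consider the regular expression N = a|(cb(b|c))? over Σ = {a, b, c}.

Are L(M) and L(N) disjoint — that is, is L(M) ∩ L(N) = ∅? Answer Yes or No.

Yes

Converting the expression N to a DFA (subset construction, then merging equivalent states) gives the minimal DFA with states {n0, n1, n2, n3, n4}, start state n0, accepting states {n0, n1} and transitions n0: a→n1, b→n2, c→n3; n1: a→n2, b→n2, c→n2; n2: a→n2, b→n2, c→n2; n3: a→n2, b→n4, c→n2; n4: a→n2, b→n1, c→n1.
Exploring the product automaton M × N from the start pair (q0, n0), following both machines on each input symbol, reaches 10 state pairs: (q0, n0), (q5, n1), (q2, n2), (q5, n3), (q0, n2), (q5, n2), (q1, n2), (q4, n2), (q5, n4), (q3, n2).
M accepts in {q1} and N accepts in {n0, n1}; no reachable pair has both components accepting, so no string drives both machines to acceptance simultaneously and L(M) ∩ L(N) = ∅.
So no string is accepted by both, and the intersection is empty.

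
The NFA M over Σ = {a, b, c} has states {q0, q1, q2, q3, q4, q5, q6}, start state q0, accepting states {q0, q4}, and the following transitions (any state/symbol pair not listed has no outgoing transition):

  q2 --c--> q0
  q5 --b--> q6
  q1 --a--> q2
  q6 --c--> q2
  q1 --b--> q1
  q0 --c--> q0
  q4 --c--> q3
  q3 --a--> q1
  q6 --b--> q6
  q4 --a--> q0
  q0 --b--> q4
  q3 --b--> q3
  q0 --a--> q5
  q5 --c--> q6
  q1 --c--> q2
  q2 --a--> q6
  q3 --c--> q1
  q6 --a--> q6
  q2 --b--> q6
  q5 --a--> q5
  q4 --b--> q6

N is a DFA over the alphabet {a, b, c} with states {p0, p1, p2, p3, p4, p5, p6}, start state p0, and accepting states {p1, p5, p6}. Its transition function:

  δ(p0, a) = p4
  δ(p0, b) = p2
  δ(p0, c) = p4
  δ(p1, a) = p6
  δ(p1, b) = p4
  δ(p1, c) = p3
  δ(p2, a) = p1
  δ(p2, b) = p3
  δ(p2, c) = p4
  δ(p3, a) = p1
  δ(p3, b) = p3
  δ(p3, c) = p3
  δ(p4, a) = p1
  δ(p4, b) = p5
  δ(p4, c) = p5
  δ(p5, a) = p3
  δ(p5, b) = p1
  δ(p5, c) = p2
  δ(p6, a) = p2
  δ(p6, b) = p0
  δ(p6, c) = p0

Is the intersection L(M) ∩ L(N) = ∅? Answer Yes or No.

No

The string ba is accepted by both M and N.
Hence L(M) ∩ L(N) ≠ ∅.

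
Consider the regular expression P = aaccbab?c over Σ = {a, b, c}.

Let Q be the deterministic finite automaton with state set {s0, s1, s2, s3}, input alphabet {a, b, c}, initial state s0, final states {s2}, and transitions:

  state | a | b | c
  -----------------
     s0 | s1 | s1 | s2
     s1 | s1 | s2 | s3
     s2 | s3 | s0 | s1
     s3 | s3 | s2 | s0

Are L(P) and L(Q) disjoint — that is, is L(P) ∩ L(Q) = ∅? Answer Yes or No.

Converting the expression P to a DFA (subset construction, then merging equivalent states) gives the minimal DFA with states {p0, p1, p2, p3, p4, p5, p6, p7, p8, p9}, start state p0, accepting states {p9} and transitions p0: a→p1, b→p2, c→p2; p1: a→p3, b→p2, c→p2; p2: a→p2, b→p2, c→p2; p3: a→p2, b→p2, c→p4; p4: a→p2, b→p2, c→p5; p5: a→p2, b→p6, c→p2; p6: a→p7, b→p2, c→p2; p7: a→p2, b→p8, c→p9; p8: a→p2, b→p2, c→p9; p9: a→p2, b→p2, c→p2.
Exploring the product automaton P × Q from the start pair (p0, s0), following both machines on each input symbol, reaches 14 state pairs: (p0, s0), (p1, s1), (p2, s1), (p2, s2), (p3, s1), (p2, s3), (p2, s0), (p4, s3), (p5, s0), (p6, s1), (p7, s1), (p8, s2), (p9, s3), (p9, s1).
P accepts in {p9} and Q accepts in {s2}; no reachable pair has both components accepting, so no string drives both machines to acceptance simultaneously and L(P) ∩ L(Q) = ∅.
So no string is accepted by both, and the intersection is empty.

Yes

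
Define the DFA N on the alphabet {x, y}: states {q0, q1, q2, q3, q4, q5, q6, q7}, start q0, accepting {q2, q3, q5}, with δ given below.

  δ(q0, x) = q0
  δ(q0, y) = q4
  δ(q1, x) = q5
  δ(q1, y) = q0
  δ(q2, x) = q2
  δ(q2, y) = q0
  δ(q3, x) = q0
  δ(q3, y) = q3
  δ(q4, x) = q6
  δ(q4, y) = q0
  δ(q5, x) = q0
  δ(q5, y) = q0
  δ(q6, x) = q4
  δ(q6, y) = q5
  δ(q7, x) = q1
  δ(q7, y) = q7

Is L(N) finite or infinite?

infinite

State q0 is reachable from the start and can reach an accepting state, and it lies on the cycle q0 → q0.
Traversing that cycle any number of times yields accepted strings of unbounded length, so the language is infinite.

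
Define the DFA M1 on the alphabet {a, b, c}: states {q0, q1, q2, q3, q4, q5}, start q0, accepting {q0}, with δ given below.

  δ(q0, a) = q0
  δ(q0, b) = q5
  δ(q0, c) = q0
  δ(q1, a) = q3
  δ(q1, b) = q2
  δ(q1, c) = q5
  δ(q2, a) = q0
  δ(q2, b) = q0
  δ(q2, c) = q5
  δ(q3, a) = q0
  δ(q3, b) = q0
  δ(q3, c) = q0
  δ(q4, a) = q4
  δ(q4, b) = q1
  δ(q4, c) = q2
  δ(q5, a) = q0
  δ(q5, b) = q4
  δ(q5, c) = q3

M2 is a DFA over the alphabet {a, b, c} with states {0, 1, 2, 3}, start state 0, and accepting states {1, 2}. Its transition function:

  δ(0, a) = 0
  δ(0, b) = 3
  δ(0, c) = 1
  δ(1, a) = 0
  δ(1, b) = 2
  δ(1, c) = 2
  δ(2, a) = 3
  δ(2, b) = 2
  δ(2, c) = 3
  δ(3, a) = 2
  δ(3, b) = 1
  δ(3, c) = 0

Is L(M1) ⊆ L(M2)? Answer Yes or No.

No

The empty string ε is in L(M1) but not in L(M2).
So L(M1) ⊄ L(M2).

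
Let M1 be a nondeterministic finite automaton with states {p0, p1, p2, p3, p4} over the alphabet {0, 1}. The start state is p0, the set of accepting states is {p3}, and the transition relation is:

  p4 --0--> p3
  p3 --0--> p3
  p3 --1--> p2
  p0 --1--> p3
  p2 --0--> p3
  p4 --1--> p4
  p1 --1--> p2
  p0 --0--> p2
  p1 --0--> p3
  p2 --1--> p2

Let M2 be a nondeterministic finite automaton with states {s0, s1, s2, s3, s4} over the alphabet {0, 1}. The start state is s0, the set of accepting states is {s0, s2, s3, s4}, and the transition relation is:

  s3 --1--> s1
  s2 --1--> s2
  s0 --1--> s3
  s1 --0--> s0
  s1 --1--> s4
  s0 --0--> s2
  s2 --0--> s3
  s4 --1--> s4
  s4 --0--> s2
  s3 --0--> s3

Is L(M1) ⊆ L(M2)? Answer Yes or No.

Yes

Exploring the product automaton M1 × M2 from the start pair (p0, s0), following both machines on each input symbol, reaches 8 state pairs: (p0, s0), (p2, s2), (p3, s3), (p2, s1), (p3, s0), (p2, s4), (p3, s2), (p2, s3).
M1 accepts in {p3} and M2 accepts in {s0, s2, s3, s4}. The reachable pairs whose M1-component is accepting are (p3, s3), (p3, s0), (p3, s2); in each of them the M2-component is accepting too, so the product for L(M1) \ L(M2) (M1-component accepting, M2-component rejecting) has no reachable accepting pair and the difference is empty.
Hence every string in L(M1) is also in L(M2).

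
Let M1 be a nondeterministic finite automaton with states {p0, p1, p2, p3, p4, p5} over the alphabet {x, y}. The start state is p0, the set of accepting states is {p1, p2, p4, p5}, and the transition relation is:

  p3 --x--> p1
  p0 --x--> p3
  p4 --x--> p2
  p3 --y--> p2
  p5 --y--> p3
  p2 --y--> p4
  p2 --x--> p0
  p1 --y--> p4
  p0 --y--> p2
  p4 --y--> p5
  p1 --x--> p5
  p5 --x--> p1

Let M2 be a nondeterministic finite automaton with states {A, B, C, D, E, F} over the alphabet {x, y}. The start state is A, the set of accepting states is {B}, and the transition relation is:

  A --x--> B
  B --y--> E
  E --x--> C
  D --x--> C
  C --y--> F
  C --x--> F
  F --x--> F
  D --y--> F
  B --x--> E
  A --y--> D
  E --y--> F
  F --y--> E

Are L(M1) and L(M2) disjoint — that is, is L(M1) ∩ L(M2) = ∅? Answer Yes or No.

Yes

Exploring the product automaton M1 × M2 from the start pair (p0, A), following both machines on each input symbol, reaches 18 state pairs: (p0, A), (p3, B), (p2, D), (p1, E), (p2, E), (p0, C), (p4, F), (p5, C), (p3, F), (p2, F), (p5, E), (p1, F), (p0, F), (p4, E), (p1, C), (p5, F), (p2, C), (p3, E).
M1 accepts in {p1, p2, p4, p5} and M2 accepts in {B}; no reachable pair has both components accepting, so no string drives both machines to acceptance simultaneously and L(M1) ∩ L(M2) = ∅.
So no string is accepted by both, and the intersection is empty.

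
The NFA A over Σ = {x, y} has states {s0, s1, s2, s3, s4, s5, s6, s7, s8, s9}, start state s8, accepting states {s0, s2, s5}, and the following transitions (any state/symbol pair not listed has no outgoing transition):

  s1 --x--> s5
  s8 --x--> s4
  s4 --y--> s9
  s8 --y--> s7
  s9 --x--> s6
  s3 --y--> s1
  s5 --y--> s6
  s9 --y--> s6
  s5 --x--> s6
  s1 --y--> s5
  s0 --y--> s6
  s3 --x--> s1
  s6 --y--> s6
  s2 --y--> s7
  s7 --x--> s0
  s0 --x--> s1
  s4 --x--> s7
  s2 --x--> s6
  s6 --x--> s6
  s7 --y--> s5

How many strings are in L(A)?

8

The useful subgraph on states {s0, s1, s4, s5, s7, s8} is acyclic, so L(A) is finite; the longest accepting path visits 6 useful states, giving maximum string length 5.
Counting accepting paths from s8 by length: 2 of length 2, 2 of length 3, 2 of length 4, 2 of length 5. Total 8.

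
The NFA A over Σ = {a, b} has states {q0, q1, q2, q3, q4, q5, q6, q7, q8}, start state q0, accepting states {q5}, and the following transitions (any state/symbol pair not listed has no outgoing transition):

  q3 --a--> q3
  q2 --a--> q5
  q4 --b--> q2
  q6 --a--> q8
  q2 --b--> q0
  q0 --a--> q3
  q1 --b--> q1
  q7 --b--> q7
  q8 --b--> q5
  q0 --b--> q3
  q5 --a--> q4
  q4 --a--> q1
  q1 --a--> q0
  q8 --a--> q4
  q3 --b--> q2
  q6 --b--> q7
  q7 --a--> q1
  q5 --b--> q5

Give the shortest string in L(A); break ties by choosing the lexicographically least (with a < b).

A breadth-first search from q0 reaches an accepting state first via the path q0 → q3 → q2 → q5 on input aba.
No string of length < 3 is accepted (BFS exhausts all shorter strings without reaching an accepting state), and aba is the lexicographically least accepting string of length 3.

aba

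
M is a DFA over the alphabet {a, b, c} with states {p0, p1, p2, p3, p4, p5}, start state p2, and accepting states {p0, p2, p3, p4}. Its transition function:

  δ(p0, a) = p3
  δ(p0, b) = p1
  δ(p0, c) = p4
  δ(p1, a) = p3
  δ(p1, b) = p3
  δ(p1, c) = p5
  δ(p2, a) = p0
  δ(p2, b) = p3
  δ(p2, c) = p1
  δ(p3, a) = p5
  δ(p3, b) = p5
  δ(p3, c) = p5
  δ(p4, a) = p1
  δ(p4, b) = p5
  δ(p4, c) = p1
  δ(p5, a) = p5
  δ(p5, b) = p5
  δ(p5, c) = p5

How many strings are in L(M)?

13

The useful subgraph on states {p0, p1, p2, p3, p4} is acyclic, so L(M) is finite; the longest accepting path visits 5 useful states, giving maximum string length 4.
Counting accepting paths from p2 by length: 1 of length 0, 2 of length 1, 4 of length 2, 2 of length 3, 4 of length 4. Total 13.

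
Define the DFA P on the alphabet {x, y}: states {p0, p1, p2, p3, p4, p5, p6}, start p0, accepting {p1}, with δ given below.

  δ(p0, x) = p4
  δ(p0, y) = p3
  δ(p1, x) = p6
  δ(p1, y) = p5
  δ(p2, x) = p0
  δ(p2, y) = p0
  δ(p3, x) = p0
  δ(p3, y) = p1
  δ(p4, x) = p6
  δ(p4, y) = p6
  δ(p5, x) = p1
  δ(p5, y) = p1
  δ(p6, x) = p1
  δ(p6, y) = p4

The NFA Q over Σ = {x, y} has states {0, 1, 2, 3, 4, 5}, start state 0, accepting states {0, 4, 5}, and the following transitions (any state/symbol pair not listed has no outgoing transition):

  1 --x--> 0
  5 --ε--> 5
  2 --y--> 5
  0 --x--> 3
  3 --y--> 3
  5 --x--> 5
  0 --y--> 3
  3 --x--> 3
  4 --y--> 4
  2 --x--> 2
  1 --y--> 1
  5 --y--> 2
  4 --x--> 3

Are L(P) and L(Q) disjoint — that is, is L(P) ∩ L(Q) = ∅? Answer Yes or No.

Yes

Exploring the product automaton P × Q from the start pair (p0, 0), following both machines on each input symbol, reaches 7 state pairs: (p0, 0), (p4, 3), (p3, 3), (p6, 3), (p0, 3), (p1, 3), (p5, 3).
P accepts in {p1} and Q accepts in {0, 4, 5}; no reachable pair has both components accepting, so no string drives both machines to acceptance simultaneously and L(P) ∩ L(Q) = ∅.
So no string is accepted by both, and the intersection is empty.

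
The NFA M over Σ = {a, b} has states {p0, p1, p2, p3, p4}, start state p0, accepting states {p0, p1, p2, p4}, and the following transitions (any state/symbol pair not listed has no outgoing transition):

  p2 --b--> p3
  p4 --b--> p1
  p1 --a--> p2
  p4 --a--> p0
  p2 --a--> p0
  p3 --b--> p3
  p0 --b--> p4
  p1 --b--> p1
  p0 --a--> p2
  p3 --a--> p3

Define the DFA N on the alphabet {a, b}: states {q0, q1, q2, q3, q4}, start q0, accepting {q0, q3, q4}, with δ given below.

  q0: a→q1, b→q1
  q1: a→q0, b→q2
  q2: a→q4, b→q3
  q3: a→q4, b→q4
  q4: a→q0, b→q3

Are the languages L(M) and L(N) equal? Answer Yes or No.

The string a is accepted by M but rejected by N.
So L(M) ≠ L(N).

No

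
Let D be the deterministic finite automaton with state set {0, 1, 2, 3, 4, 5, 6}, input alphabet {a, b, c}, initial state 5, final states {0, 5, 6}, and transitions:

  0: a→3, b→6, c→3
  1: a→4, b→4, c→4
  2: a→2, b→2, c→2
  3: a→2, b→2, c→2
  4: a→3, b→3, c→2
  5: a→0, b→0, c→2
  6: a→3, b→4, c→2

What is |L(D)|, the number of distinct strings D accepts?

The useful subgraph on states {0, 5, 6} is acyclic, so L(D) is finite; the longest accepting path visits 3 useful states, giving maximum string length 2.
Counting accepting paths from 5 by length: 1 of length 0, 2 of length 1, 2 of length 2. Total 5.

5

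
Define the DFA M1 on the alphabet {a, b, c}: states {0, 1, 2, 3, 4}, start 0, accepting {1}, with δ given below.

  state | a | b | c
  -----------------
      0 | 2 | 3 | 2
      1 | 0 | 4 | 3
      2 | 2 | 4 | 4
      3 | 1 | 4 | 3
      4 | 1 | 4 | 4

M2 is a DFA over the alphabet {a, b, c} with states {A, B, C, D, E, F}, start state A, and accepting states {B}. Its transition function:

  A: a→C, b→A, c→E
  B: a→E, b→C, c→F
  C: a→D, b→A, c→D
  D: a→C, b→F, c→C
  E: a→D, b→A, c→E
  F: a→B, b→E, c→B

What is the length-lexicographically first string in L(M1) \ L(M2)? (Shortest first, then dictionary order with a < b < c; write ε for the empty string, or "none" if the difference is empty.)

The string ba is accepted by M1 but not by M2.
No shorter string lies in the difference, and ba is the lexicographically first length-2 string in L(M1) \ L(M2).

ba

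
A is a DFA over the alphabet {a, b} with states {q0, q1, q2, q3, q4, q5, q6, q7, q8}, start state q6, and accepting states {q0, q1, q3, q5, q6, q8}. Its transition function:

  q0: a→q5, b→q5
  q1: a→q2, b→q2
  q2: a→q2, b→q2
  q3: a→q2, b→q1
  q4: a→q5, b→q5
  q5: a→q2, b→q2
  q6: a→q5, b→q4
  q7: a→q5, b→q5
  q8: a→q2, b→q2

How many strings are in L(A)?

4

The useful subgraph on states {q4, q5, q6} is acyclic, so L(A) is finite; the longest accepting path visits 3 useful states, giving maximum string length 2.
Counting accepting paths from q6 by length: 1 of length 0, 1 of length 1, 2 of length 2. Total 4.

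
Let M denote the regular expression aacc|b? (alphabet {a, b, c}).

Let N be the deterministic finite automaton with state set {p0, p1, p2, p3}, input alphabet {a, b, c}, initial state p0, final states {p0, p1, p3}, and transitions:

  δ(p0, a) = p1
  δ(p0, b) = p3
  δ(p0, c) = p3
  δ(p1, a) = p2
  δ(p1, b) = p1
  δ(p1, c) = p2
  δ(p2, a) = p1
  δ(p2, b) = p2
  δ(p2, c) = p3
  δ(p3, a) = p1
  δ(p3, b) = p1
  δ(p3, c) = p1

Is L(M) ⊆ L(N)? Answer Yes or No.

Converting the expression M to a DFA (subset construction, then merging equivalent states) gives the minimal DFA with states {m0, m1, m2, m3, m4, m5}, start state m0, accepting states {m0, m2} and transitions m0: a→m1, b→m2, c→m3; m1: a→m4, b→m3, c→m3; m2: a→m3, b→m3, c→m3; m3: a→m3, b→m3, c→m3; m4: a→m3, b→m3, c→m5; m5: a→m3, b→m3, c→m2.
Exploring the product automaton M × N from the start pair (m0, p0), following both machines on each input symbol, reaches 9 state pairs: (m0, p0), (m1, p1), (m2, p3), (m3, p3), (m4, p2), (m3, p1), (m3, p2), (m5, p3), (m2, p1).
M accepts in {m0, m2} and N accepts in {p0, p1, p3}. The reachable pairs whose M-component is accepting are (m0, p0), (m2, p3), (m2, p1); in each of them the N-component is accepting too, so the product for L(M) \ L(N) (M-component accepting, N-component rejecting) has no reachable accepting pair and the difference is empty.
Hence every string in L(M) is also in L(N).

Yes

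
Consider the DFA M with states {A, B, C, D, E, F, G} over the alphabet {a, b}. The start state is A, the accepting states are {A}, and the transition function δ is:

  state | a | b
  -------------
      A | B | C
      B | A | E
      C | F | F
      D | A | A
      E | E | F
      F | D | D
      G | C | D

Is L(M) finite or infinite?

State A is reachable from the start and can reach an accepting state, and it lies on the cycle A → B → A.
Traversing that cycle any number of times yields accepted strings of unbounded length, so the language is infinite.

infinite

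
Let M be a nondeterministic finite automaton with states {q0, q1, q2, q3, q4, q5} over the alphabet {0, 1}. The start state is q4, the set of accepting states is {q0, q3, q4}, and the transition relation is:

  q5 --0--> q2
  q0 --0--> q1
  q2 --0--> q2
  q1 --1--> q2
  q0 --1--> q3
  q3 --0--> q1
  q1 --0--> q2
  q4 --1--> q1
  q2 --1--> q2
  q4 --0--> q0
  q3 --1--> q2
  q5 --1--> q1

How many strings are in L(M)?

3

The useful subgraph on states {q0, q3, q4} is acyclic, so L(M) is finite; the longest accepting path visits 3 useful states, giving maximum string length 2.
Counting accepting paths from q4 by length: 1 of length 0, 1 of length 1, 1 of length 2. Total 3.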